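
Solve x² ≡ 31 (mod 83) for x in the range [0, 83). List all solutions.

23, 60

Since 83 ≡ 3 (mod 4), a square root of 31 is 31^((83+1)/4) = 31^21 mod 83.
Repeated squaring: 31^2≡48, 31^4≡63, 31^8≡68, 31^16≡59 (mod 83).
31^21 = 31^(16+4+1) ≡ 23 (mod 83).
Check: 23² = 529 ≡ 31 (mod 83). The two roots are 23 and 60.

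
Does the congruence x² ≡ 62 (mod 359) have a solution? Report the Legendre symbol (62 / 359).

Pull out 2: since 359 ≡ 7 (mod 8), (2/359) = +1.
Reciprocity: 31 ≡ 3 and 359 ≡ 3 (mod 4), so (31/359) = −(359/31).
Reduce top mod 31: now compute (18/31).
Pull out 2: since 31 ≡ 7 (mod 8), (2/31) = +1.
Reciprocity: 9 ≡ 1 and 31 ≡ 3 (mod 4), so (9/31) = +(31/9).
Reduce top mod 9: now compute (4/9).
Pull out 2^2: since 9 ≡ 1 (mod 8), (2/9) = +1, so (2/9)^2 = +1.
Reached (1/9) = 1. Collecting the sign flips along the way, the symbol is -1.

-1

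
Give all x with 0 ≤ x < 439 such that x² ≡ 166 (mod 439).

212, 227

Since 439 ≡ 3 (mod 4), a square root of 166 is 166^((439+1)/4) = 166^110 mod 439.
Repeated squaring: 166^2≡338, 166^4≡104, 166^8≡280, 166^16≡258, 166^32≡275, 166^64≡117 (mod 439).
166^110 = 166^(64+32+8+4+2) ≡ 212 (mod 439).
Check: 212² = 44944 ≡ 166 (mod 439). The two roots are 212 and 227.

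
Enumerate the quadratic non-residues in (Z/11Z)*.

Square k = 1,…,5 (k and 11−k give the same square):
1²=1, 2²=4, 3²=9, 4²≡5, 5²≡3 (mod 11).
The residues are {1, 3, 4, 5, 9}; the non-residues are the remaining 5 nonzero classes.

2,6,7,8,10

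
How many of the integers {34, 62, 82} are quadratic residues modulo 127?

(34/127) = +1 → QR.
(62/127) = +1 → QR.
(82/127) = +1 → QR.
Total quadratic residues among the 3: 3.

3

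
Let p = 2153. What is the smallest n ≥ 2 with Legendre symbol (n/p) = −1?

3

(2/2153) = +1, so 2 is a residue.
(3/2153) = −1, so 3 is the smallest positive non-residue mod 2153.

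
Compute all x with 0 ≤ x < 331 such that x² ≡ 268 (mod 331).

Since 331 ≡ 3 (mod 4), a square root of 268 is 268^((331+1)/4) = 268^83 mod 331.
Repeated squaring: 268^2≡328, 268^4≡9, 268^8≡81, 268^16≡272, 268^32≡171, 268^64≡113 (mod 331).
268^83 = 268^(64+16+2+1) ≡ 54 (mod 331).
Check: 54² = 2916 ≡ 268 (mod 331). The two roots are 54 and 277.

54, 277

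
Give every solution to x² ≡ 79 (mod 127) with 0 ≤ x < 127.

29, 98

Since 127 ≡ 3 (mod 4), a square root of 79 is 79^((127+1)/4) = 79^32 mod 127.
Repeated squaring: 79^2≡18, 79^4≡70, 79^8≡74, 79^16≡15, 79^32≡98 (mod 127).
79^32 = 79^(32) ≡ 98 (mod 127).
Check: 98² = 9604 ≡ 79 (mod 127). The two roots are 29 and 98.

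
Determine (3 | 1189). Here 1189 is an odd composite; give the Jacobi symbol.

Reciprocity: 3 ≡ 3 and 1189 ≡ 1 (mod 4), so (3/1189) = +(1189/3).
Reduce top mod 3: now compute (1/3).
Reached (1/3) = 1. Collecting the sign flips along the way, the symbol is +1.

1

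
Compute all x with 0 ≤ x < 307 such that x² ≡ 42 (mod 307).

137, 170

Since 307 ≡ 3 (mod 4), a square root of 42 is 42^((307+1)/4) = 42^77 mod 307.
Repeated squaring: 42^2≡229, 42^4≡251, 42^8≡66, 42^16≡58, 42^32≡294, 42^64≡169 (mod 307).
42^77 = 42^(64+8+4+1) ≡ 170 (mod 307).
Check: 170² = 28900 ≡ 42 (mod 307). The two roots are 137 and 170.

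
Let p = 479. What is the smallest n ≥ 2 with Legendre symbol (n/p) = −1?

13

(2/479) = +1, so 2 is a residue.
(3/479) = +1, so 3 is a residue.
(4/479) = +1, so 4 is a residue.
(5/479) = +1, so 5 is a residue.
(6/479) = +1, so 6 is a residue.
(7/479) = +1, so 7 is a residue.
(8/479) = +1, so 8 is a residue.
(9/479) = +1, so 9 is a residue.
(10/479) = +1, so 10 is a residue.
(11/479) = +1, so 11 is a residue.
(12/479) = +1, so 12 is a residue.
(13/479) = −1, so 13 is the smallest positive non-residue mod 479.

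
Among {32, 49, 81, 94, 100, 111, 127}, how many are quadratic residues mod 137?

4

(32/137) = +1 → QR.
(49/137) = +1 → QR.
(81/137) = +1 → QR.
(94/137) = -1 → non-residue.
(100/137) = +1 → QR.
(111/137) = -1 → non-residue.
(127/137) = -1 → non-residue.
Total quadratic residues among the 7: 4.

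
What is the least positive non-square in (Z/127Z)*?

(2/127) = +1, so 2 is a residue.
(3/127) = −1, so 3 is the smallest positive non-residue mod 127.

3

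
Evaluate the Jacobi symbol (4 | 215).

Pull out 2^2: since 215 ≡ 7 (mod 8), (2/215) = +1, so (2/215)^2 = +1.
Reached (1/215) = 1. Collecting the sign flips along the way, the symbol is +1.

1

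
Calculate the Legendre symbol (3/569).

Reciprocity: 3 ≡ 3 and 569 ≡ 1 (mod 4), so (3/569) = +(569/3).
Reduce top mod 3: now compute (2/3).
Pull out 2: since 3 ≡ 3 (mod 8), (2/3) = -1.
Reached (1/3) = 1. Collecting the sign flips along the way, the symbol is -1.

-1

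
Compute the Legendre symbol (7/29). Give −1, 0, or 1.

Reciprocity: 7 ≡ 3 and 29 ≡ 1 (mod 4), so (7/29) = +(29/7).
Reduce top mod 7: now compute (1/7).
Reached (1/7) = 1. Collecting the sign flips along the way, the symbol is +1.

1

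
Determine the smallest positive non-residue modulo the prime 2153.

(2/2153) = +1, so 2 is a residue.
(3/2153) = −1, so 3 is the smallest positive non-residue mod 2153.

3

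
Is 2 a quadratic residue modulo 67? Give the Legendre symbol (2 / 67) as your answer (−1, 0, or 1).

Pull out 2: since 67 ≡ 3 (mod 8), (2/67) = -1.
Reached (1/67) = 1. Collecting the sign flips along the way, the symbol is -1.

-1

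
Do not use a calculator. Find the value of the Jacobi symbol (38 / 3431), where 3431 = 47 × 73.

Pull out 2: since 3431 ≡ 7 (mod 8), (2/3431) = +1.
Reciprocity: 19 ≡ 3 and 3431 ≡ 3 (mod 4), so (19/3431) = −(3431/19).
Reduce top mod 19: now compute (11/19).
Reciprocity: 11 ≡ 3 and 19 ≡ 3 (mod 4), so (11/19) = −(19/11).
Reduce top mod 11: now compute (8/11).
Pull out 2^3: since 11 ≡ 3 (mod 8), (2/11) = -1, so (2/11)^3 = -1.
Reached (1/11) = 1. Collecting the sign flips along the way, the symbol is -1.

-1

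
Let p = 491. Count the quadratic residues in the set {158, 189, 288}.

0

(158/491) = -1 → non-residue.
(189/491) = -1 → non-residue.
(288/491) = -1 → non-residue.
Total quadratic residues among the 3: 0.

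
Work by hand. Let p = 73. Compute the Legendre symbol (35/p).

Euler's criterion: (35/73) ≡ 35^36 (mod 73).
35^2 ≡ 57 (mod 73)
35^4 ≡ 37 (mod 73)
35^8 ≡ 55 (mod 73)
35^16 ≡ 32 (mod 73)
35^32 ≡ 2 (mod 73)
35^36 = 35^(32+4) ≡ 1 (mod 73).
Result is 1, so (35/73) = 1.

1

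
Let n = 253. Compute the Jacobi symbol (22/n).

Pull out 2: since 253 ≡ 5 (mod 8), (2/253) = -1.
Reciprocity: 11 ≡ 3 and 253 ≡ 1 (mod 4), so (11/253) = +(253/11).
Reduce top mod 11: now compute (0/11).
Top reduces to 0: gcd > 1, so the symbol is 0.

0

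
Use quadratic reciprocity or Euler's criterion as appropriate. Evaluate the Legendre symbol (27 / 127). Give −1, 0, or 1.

Euler's criterion: (27/127) ≡ 27^63 (mod 127).
27^2 ≡ 94 (mod 127)
27^4 ≡ 73 (mod 127)
27^8 ≡ 122 (mod 127)
27^16 ≡ 25 (mod 127)
27^32 ≡ 117 (mod 127)
27^63 = 27^(32+16+8+4+2+1) ≡ 126 (mod 127).
Result is 126 ≡ −1, so (27/127) = −1.

-1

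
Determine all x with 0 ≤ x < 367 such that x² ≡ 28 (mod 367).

Since 367 ≡ 3 (mod 4), a square root of 28 is 28^((367+1)/4) = 28^92 mod 367.
Repeated squaring: 28^2≡50, 28^4≡298, 28^8≡357, 28^16≡100, 28^32≡91, 28^64≡207 (mod 367).
28^92 = 28^(64+16+8+4) ≡ 94 (mod 367).
Check: 94² = 8836 ≡ 28 (mod 367). The two roots are 94 and 273.

94, 273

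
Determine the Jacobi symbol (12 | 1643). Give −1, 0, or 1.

1

Pull out 2^2: since 1643 ≡ 3 (mod 8), (2/1643) = -1, so (2/1643)^2 = +1.
Reciprocity: 3 ≡ 3 and 1643 ≡ 3 (mod 4), so (3/1643) = −(1643/3).
Reduce top mod 3: now compute (2/3).
Pull out 2: since 3 ≡ 3 (mod 8), (2/3) = -1.
Reached (1/3) = 1. Collecting the sign flips along the way, the symbol is +1.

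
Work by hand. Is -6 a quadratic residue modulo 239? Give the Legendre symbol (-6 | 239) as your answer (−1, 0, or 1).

Euler's criterion: (-6/239) ≡ 233^119 (mod 239).
233^2 ≡ 36 (mod 239)
233^4 ≡ 101 (mod 239)
233^8 ≡ 163 (mod 239)
233^16 ≡ 40 (mod 239)
233^32 ≡ 166 (mod 239)
233^64 ≡ 71 (mod 239)
233^119 = 233^(64+32+16+4+2+1) ≡ 238 (mod 239).
Result is 238 ≡ −1, so (-6/239) = −1.

-1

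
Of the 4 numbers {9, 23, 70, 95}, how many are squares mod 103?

(9/103) = +1 → QR.
(23/103) = +1 → QR.
(70/103) = -1 → non-residue.
(95/103) = -1 → non-residue.
Total quadratic residues among the 4: 2.

2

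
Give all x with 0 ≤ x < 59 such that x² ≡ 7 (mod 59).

Since 59 ≡ 3 (mod 4), a square root of 7 is 7^((59+1)/4) = 7^15 mod 59.
Repeated squaring: 7^2≡49, 7^4≡41, 7^8≡29 (mod 59).
7^15 = 7^(8+4+2+1) ≡ 19 (mod 59).
Check: 19² = 361 ≡ 7 (mod 59). The two roots are 19 and 40.

19, 40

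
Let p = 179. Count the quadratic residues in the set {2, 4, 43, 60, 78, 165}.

3

(2/179) = -1 → non-residue.
(4/179) = +1 → QR.
(43/179) = +1 → QR.
(60/179) = +1 → QR.
(78/179) = -1 → non-residue.
(165/179) = -1 → non-residue.
Total quadratic residues among the 6: 3.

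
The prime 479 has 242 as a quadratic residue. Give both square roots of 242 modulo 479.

141, 338

Since 479 ≡ 3 (mod 4), a square root of 242 is 242^((479+1)/4) = 242^120 mod 479.
Repeated squaring: 242^2≡126, 242^4≡69, 242^8≡450, 242^16≡362, 242^32≡277, 242^64≡89 (mod 479).
242^120 = 242^(64+32+16+8) ≡ 338 (mod 479).
Check: 338² = 114244 ≡ 242 (mod 479). The two roots are 141 and 338.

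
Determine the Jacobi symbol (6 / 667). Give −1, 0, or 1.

1

Pull out 2: since 667 ≡ 3 (mod 8), (2/667) = -1.
Reciprocity: 3 ≡ 3 and 667 ≡ 3 (mod 4), so (3/667) = −(667/3).
Reduce top mod 3: now compute (1/3).
Reached (1/3) = 1. Collecting the sign flips along the way, the symbol is +1.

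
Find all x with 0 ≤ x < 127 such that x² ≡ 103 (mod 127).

22, 105

Since 127 ≡ 3 (mod 4), a square root of 103 is 103^((127+1)/4) = 103^32 mod 127.
Repeated squaring: 103^2≡68, 103^4≡52, 103^8≡37, 103^16≡99, 103^32≡22 (mod 127).
103^32 = 103^(32) ≡ 22 (mod 127).
Check: 22² = 484 ≡ 103 (mod 127). The two roots are 22 and 105.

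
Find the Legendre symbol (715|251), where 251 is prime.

First reduce: 715 ≡ 213 (mod 251).
Reciprocity: 213 ≡ 1 and 251 ≡ 3 (mod 4), so (213/251) = +(251/213).
Reduce top mod 213: now compute (38/213).
Pull out 2: since 213 ≡ 5 (mod 8), (2/213) = -1.
Reciprocity: 19 ≡ 3 and 213 ≡ 1 (mod 4), so (19/213) = +(213/19).
Reduce top mod 19: now compute (4/19).
Pull out 2^2: since 19 ≡ 3 (mod 8), (2/19) = -1, so (2/19)^2 = +1.
Reached (1/19) = 1. Collecting the sign flips along the way, the symbol is -1.

-1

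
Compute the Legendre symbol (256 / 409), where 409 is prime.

Pull out 2^8: since 409 ≡ 1 (mod 8), (2/409) = +1, so (2/409)^8 = +1.
Reached (1/409) = 1. Collecting the sign flips along the way, the symbol is +1.

1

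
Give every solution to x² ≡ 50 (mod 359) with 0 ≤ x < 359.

95, 264

Since 359 ≡ 3 (mod 4), a square root of 50 is 50^((359+1)/4) = 50^90 mod 359.
Repeated squaring: 50^2≡346, 50^4≡169, 50^8≡200, 50^16≡151, 50^32≡184, 50^64≡110 (mod 359).
50^90 = 50^(64+16+8+2) ≡ 264 (mod 359).
Check: 264² = 69696 ≡ 50 (mod 359). The two roots are 95 and 264.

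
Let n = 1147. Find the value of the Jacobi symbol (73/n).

-1

Reciprocity: 73 ≡ 1 and 1147 ≡ 3 (mod 4), so (73/1147) = +(1147/73).
Reduce top mod 73: now compute (52/73).
Pull out 2^2: since 73 ≡ 1 (mod 8), (2/73) = +1, so (2/73)^2 = +1.
Reciprocity: 13 ≡ 1 and 73 ≡ 1 (mod 4), so (13/73) = +(73/13).
Reduce top mod 13: now compute (8/13).
Pull out 2^3: since 13 ≡ 5 (mod 8), (2/13) = -1, so (2/13)^3 = -1.
Reached (1/13) = 1. Collecting the sign flips along the way, the symbol is -1.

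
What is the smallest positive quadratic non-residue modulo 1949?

2

(2/1949) = −1, so 2 is the smallest positive non-residue mod 1949.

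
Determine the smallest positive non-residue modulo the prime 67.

(2/67) = −1, so 2 is the smallest positive non-residue mod 67.

2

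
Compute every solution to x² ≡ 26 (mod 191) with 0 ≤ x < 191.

Since 191 ≡ 3 (mod 4), a square root of 26 is 26^((191+1)/4) = 26^48 mod 191.
Repeated squaring: 26^2≡103, 26^4≡104, 26^8≡120, 26^16≡75, 26^32≡86 (mod 191).
26^48 = 26^(32+16) ≡ 147 (mod 191).
Check: 147² = 21609 ≡ 26 (mod 191). The two roots are 44 and 147.

44, 147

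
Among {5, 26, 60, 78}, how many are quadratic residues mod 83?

2

(5/83) = -1 → non-residue.
(26/83) = +1 → QR.
(60/83) = -1 → non-residue.
(78/83) = +1 → QR.
Total quadratic residues among the 4: 2.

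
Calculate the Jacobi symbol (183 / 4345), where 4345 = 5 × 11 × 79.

Reciprocity: 183 ≡ 3 and 4345 ≡ 1 (mod 4), so (183/4345) = +(4345/183).
Reduce top mod 183: now compute (136/183).
Pull out 2^3: since 183 ≡ 7 (mod 8), (2/183) = +1, so (2/183)^3 = +1.
Reciprocity: 17 ≡ 1 and 183 ≡ 3 (mod 4), so (17/183) = +(183/17).
Reduce top mod 17: now compute (13/17).
Reciprocity: 13 ≡ 1 and 17 ≡ 1 (mod 4), so (13/17) = +(17/13).
Reduce top mod 13: now compute (4/13).
Pull out 2^2: since 13 ≡ 5 (mod 8), (2/13) = -1, so (2/13)^2 = +1.
Reached (1/13) = 1. Collecting the sign flips along the way, the symbol is +1.

1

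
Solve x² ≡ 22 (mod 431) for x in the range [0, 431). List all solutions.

75, 356

Since 431 ≡ 3 (mod 4), a square root of 22 is 22^((431+1)/4) = 22^108 mod 431.
Repeated squaring: 22^2≡53, 22^4≡223, 22^8≡164, 22^16≡174, 22^32≡106, 22^64≡30 (mod 431).
22^108 = 22^(64+32+8+4) ≡ 75 (mod 431).
Check: 75² = 5625 ≡ 22 (mod 431). The two roots are 75 and 356.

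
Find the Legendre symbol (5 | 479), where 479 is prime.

Reciprocity: 5 ≡ 1 and 479 ≡ 3 (mod 4), so (5/479) = +(479/5).
Reduce top mod 5: now compute (4/5).
Pull out 2^2: since 5 ≡ 5 (mod 8), (2/5) = -1, so (2/5)^2 = +1.
Reached (1/5) = 1. Collecting the sign flips along the way, the symbol is +1.

1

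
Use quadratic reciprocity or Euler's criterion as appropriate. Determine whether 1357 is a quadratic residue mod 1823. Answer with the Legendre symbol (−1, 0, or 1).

1

Reciprocity: 1357 ≡ 1 and 1823 ≡ 3 (mod 4), so (1357/1823) = +(1823/1357).
Reduce top mod 1357: now compute (466/1357).
Pull out 2: since 1357 ≡ 5 (mod 8), (2/1357) = -1.
Reciprocity: 233 ≡ 1 and 1357 ≡ 1 (mod 4), so (233/1357) = +(1357/233).
Reduce top mod 233: now compute (192/233).
Pull out 2^6: since 233 ≡ 1 (mod 8), (2/233) = +1, so (2/233)^6 = +1.
Reciprocity: 3 ≡ 3 and 233 ≡ 1 (mod 4), so (3/233) = +(233/3).
Reduce top mod 3: now compute (2/3).
Pull out 2: since 3 ≡ 3 (mod 8), (2/3) = -1.
Reached (1/3) = 1. Collecting the sign flips along the way, the symbol is +1.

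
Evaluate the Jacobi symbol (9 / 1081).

Reciprocity: 9 ≡ 1 and 1081 ≡ 1 (mod 4), so (9/1081) = +(1081/9).
Reduce top mod 9: now compute (1/9).
Reached (1/9) = 1. Collecting the sign flips along the way, the symbol is +1.

1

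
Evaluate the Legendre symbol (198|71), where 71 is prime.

First reduce: 198 ≡ 56 (mod 71).
Pull out 2^3: since 71 ≡ 7 (mod 8), (2/71) = +1, so (2/71)^3 = +1.
Reciprocity: 7 ≡ 3 and 71 ≡ 3 (mod 4), so (7/71) = −(71/7).
Reduce top mod 7: now compute (1/7).
Reached (1/7) = 1. Collecting the sign flips along the way, the symbol is -1.

-1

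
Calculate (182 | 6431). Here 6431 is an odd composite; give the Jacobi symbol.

Pull out 2: since 6431 ≡ 7 (mod 8), (2/6431) = +1.
Reciprocity: 91 ≡ 3 and 6431 ≡ 3 (mod 4), so (91/6431) = −(6431/91).
Reduce top mod 91: now compute (61/91).
Reciprocity: 61 ≡ 1 and 91 ≡ 3 (mod 4), so (61/91) = +(91/61).
Reduce top mod 61: now compute (30/61).
Pull out 2: since 61 ≡ 5 (mod 8), (2/61) = -1.
Reciprocity: 15 ≡ 3 and 61 ≡ 1 (mod 4), so (15/61) = +(61/15).
Reduce top mod 15: now compute (1/15).
Reached (1/15) = 1. Collecting the sign flips along the way, the symbol is +1.

1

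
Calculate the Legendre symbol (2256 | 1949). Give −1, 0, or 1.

1

First reduce: 2256 ≡ 307 (mod 1949).
Reciprocity: 307 ≡ 3 and 1949 ≡ 1 (mod 4), so (307/1949) = +(1949/307).
Reduce top mod 307: now compute (107/307).
Reciprocity: 107 ≡ 3 and 307 ≡ 3 (mod 4), so (107/307) = −(307/107).
Reduce top mod 107: now compute (93/107).
Reciprocity: 93 ≡ 1 and 107 ≡ 3 (mod 4), so (93/107) = +(107/93).
Reduce top mod 93: now compute (14/93).
Pull out 2: since 93 ≡ 5 (mod 8), (2/93) = -1.
Reciprocity: 7 ≡ 3 and 93 ≡ 1 (mod 4), so (7/93) = +(93/7).
Reduce top mod 7: now compute (2/7).
Pull out 2: since 7 ≡ 7 (mod 8), (2/7) = +1.
Reached (1/7) = 1. Collecting the sign flips along the way, the symbol is +1.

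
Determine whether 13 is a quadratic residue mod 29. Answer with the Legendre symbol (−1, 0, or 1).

Reciprocity: 13 ≡ 1 and 29 ≡ 1 (mod 4), so (13/29) = +(29/13).
Reduce top mod 13: now compute (3/13).
Reciprocity: 3 ≡ 3 and 13 ≡ 1 (mod 4), so (3/13) = +(13/3).
Reduce top mod 3: now compute (1/3).
Reached (1/3) = 1. Collecting the sign flips along the way, the symbol is +1.

1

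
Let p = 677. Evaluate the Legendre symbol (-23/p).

Euler's criterion: (-23/677) ≡ 654^338 (mod 677).
654^2 ≡ 529 (mod 677)
654^4 ≡ 240 (mod 677)
654^8 ≡ 55 (mod 677)
654^16 ≡ 317 (mod 677)
654^32 ≡ 293 (mod 677)
654^64 ≡ 547 (mod 677)
654^128 ≡ 652 (mod 677)
654^256 ≡ 625 (mod 677)
654^338 = 654^(256+64+16+2) ≡ 676 (mod 677).
Result is 676 ≡ −1, so (-23/677) = −1.

-1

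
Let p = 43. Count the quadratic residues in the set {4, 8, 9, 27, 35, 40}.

4

(4/43) = +1 → QR.
(8/43) = -1 → non-residue.
(9/43) = +1 → QR.
(27/43) = -1 → non-residue.
(35/43) = +1 → QR.
(40/43) = +1 → QR.
Total quadratic residues among the 6: 4.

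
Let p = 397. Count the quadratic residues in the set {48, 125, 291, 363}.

(48/397) = +1 → QR.
(125/397) = -1 → non-residue.
(291/397) = +1 → QR.
(363/397) = +1 → QR.
Total quadratic residues among the 4: 3.

3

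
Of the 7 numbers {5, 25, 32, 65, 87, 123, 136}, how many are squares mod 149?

3

(5/149) = +1 → QR.
(25/149) = +1 → QR.
(32/149) = -1 → non-residue.
(65/149) = -1 → non-residue.
(87/149) = -1 → non-residue.
(123/149) = +1 → QR.
(136/149) = -1 → non-residue.
Total quadratic residues among the 7: 3.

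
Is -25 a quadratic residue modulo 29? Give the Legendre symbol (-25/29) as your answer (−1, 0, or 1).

1

First reduce: -25 ≡ 4 (mod 29).
Pull out 2^2: since 29 ≡ 5 (mod 8), (2/29) = -1, so (2/29)^2 = +1.
Reached (1/29) = 1. Collecting the sign flips along the way, the symbol is +1.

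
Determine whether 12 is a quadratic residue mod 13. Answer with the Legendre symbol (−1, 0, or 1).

Pull out 2^2: since 13 ≡ 5 (mod 8), (2/13) = -1, so (2/13)^2 = +1.
Reciprocity: 3 ≡ 3 and 13 ≡ 1 (mod 4), so (3/13) = +(13/3).
Reduce top mod 3: now compute (1/3).
Reached (1/3) = 1. Collecting the sign flips along the way, the symbol is +1.

1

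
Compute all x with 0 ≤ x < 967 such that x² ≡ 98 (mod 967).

Since 967 ≡ 3 (mod 4), a square root of 98 is 98^((967+1)/4) = 98^242 mod 967.
Repeated squaring: 98^2≡901, 98^4≡488, 98^8≡262, 98^16≡954, 98^32≡169, 98^64≡518, 98^128≡465 (mod 967).
98^242 = 98^(128+64+32+16+2) ≡ 659 (mod 967).
Check: 659² = 434281 ≡ 98 (mod 967). The two roots are 308 and 659.

308, 659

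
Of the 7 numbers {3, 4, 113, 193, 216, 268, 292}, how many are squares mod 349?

4

(3/349) = +1 → QR.
(4/349) = +1 → QR.
(113/349) = -1 → non-residue.
(193/349) = -1 → non-residue.
(216/349) = -1 → non-residue.
(268/349) = +1 → QR.
(292/349) = +1 → QR.
Total quadratic residues among the 7: 4.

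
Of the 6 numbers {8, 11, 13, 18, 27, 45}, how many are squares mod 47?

(8/47) = +1 → QR.
(11/47) = -1 → non-residue.
(13/47) = -1 → non-residue.
(18/47) = +1 → QR.
(27/47) = +1 → QR.
(45/47) = -1 → non-residue.
Total quadratic residues among the 6: 3.

3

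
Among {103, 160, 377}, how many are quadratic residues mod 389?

0

(103/389) = -1 → non-residue.
(160/389) = -1 → non-residue.
(377/389) = -1 → non-residue.
Total quadratic residues among the 3: 0.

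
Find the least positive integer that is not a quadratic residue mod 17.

3

(2/17) = +1, so 2 is a residue.
(3/17) = −1, so 3 is the smallest positive non-residue mod 17.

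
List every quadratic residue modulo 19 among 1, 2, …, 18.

Square k = 1,…,9 (k and 19−k give the same square):
1²=1, 2²=4, 3²=9, 4²=16, 5²≡6, 6²≡17, 7²≡11, 8²≡7, 9²≡5 (mod 19).
So the quadratic residues mod 19 are {1, 4, 5, 6, 7, 9, 11, 16, 17}.

1 4 5 6 7 9 11 16 17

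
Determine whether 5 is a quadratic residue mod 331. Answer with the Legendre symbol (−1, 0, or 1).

Euler's criterion: (5/331) ≡ 5^165 (mod 331).
5^2 ≡ 25 (mod 331)
5^4 ≡ 294 (mod 331)
5^8 ≡ 45 (mod 331)
5^16 ≡ 39 (mod 331)
5^32 ≡ 197 (mod 331)
5^64 ≡ 82 (mod 331)
5^128 ≡ 104 (mod 331)
5^165 = 5^(128+32+4+1) ≡ 1 (mod 331).
Result is 1, so (5/331) = 1.

1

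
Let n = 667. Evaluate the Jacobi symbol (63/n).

-1

Reciprocity: 63 ≡ 3 and 667 ≡ 3 (mod 4), so (63/667) = −(667/63).
Reduce top mod 63: now compute (37/63).
Reciprocity: 37 ≡ 1 and 63 ≡ 3 (mod 4), so (37/63) = +(63/37).
Reduce top mod 37: now compute (26/37).
Pull out 2: since 37 ≡ 5 (mod 8), (2/37) = -1.
Reciprocity: 13 ≡ 1 and 37 ≡ 1 (mod 4), so (13/37) = +(37/13).
Reduce top mod 13: now compute (11/13).
Reciprocity: 11 ≡ 3 and 13 ≡ 1 (mod 4), so (11/13) = +(13/11).
Reduce top mod 11: now compute (2/11).
Pull out 2: since 11 ≡ 3 (mod 8), (2/11) = -1.
Reached (1/11) = 1. Collecting the sign flips along the way, the symbol is -1.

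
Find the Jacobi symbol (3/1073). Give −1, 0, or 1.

-1

Reciprocity: 3 ≡ 3 and 1073 ≡ 1 (mod 4), so (3/1073) = +(1073/3).
Reduce top mod 3: now compute (2/3).
Pull out 2: since 3 ≡ 3 (mod 8), (2/3) = -1.
Reached (1/3) = 1. Collecting the sign flips along the way, the symbol is -1.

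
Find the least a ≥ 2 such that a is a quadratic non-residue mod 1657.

5

(2/1657) = +1, so 2 is a residue.
(3/1657) = +1, so 3 is a residue.
(4/1657) = +1, so 4 is a residue.
(5/1657) = −1, so 5 is the smallest positive non-residue mod 1657.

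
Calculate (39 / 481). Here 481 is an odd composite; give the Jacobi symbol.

0

Reciprocity: 39 ≡ 3 and 481 ≡ 1 (mod 4), so (39/481) = +(481/39).
Reduce top mod 39: now compute (13/39).
Reciprocity: 13 ≡ 1 and 39 ≡ 3 (mod 4), so (13/39) = +(39/13).
Reduce top mod 13: now compute (0/13).
Top reduces to 0: gcd > 1, so the symbol is 0.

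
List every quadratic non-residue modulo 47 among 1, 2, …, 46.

5, 10, 11, 13, 15, 19, 20, 22, 23, 26, 29, 30, 31, 33, 35, 38, 39, 40, 41, 43, 44, 45, 46

Square k = 1,…,23 (k and 47−k give the same square):
1²=1, 2²=4, 3²=9, 4²=16, 5²=25, 6²=36, 7²≡2, 8²≡17, 9²≡34, 10²≡6, 11²≡27, 12²≡3, 13²≡28, 14²≡8, 15²≡37, 16²≡21, 17²≡7, 18²≡42, 19²≡32, 20²≡24, 21²≡18, 22²≡14, 23²≡12 (mod 47).
The residues are {1, 2, 3, 4, 6, 7, 8, 9, 12, 14, 16, 17, 18, 21, 24, 25, 27, 28, 32, 34, 36, 37, 42}; the non-residues are the remaining 23 nonzero classes.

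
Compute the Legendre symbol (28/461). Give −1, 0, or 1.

-1

Pull out 2^2: since 461 ≡ 5 (mod 8), (2/461) = -1, so (2/461)^2 = +1.
Reciprocity: 7 ≡ 3 and 461 ≡ 1 (mod 4), so (7/461) = +(461/7).
Reduce top mod 7: now compute (6/7).
Pull out 2: since 7 ≡ 7 (mod 8), (2/7) = +1.
Reciprocity: 3 ≡ 3 and 7 ≡ 3 (mod 4), so (3/7) = −(7/3).
Reduce top mod 3: now compute (1/3).
Reached (1/3) = 1. Collecting the sign flips along the way, the symbol is -1.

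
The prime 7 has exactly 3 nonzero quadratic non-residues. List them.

3 5 6

Square k = 1,…,3 (k and 7−k give the same square):
1²=1, 2²=4, 3²≡2 (mod 7).
The residues are {1, 2, 4}; the non-residues are the remaining 3 nonzero classes.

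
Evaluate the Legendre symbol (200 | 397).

-1

Euler's criterion: (200/397) ≡ 200^198 (mod 397).
200^2 ≡ 300 (mod 397)
200^4 ≡ 278 (mod 397)
200^8 ≡ 266 (mod 397)
200^16 ≡ 90 (mod 397)
200^32 ≡ 160 (mod 397)
200^64 ≡ 192 (mod 397)
200^128 ≡ 340 (mod 397)
200^198 = 200^(128+64+4+2) ≡ 396 (mod 397).
Result is 396 ≡ −1, so (200/397) = −1.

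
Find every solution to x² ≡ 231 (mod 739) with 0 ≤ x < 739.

Since 739 ≡ 3 (mod 4), a square root of 231 is 231^((739+1)/4) = 231^185 mod 739.
Repeated squaring: 231^2≡153, 231^4≡500, 231^8≡218, 231^16≡228, 231^32≡254, 231^64≡223, 231^128≡216 (mod 739).
231^185 = 231^(128+32+16+8+1) ≡ 185 (mod 739).
Check: 185² = 34225 ≡ 231 (mod 739). The two roots are 185 and 554.

185, 554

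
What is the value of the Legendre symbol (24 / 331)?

Pull out 2^3: since 331 ≡ 3 (mod 8), (2/331) = -1, so (2/331)^3 = -1.
Reciprocity: 3 ≡ 3 and 331 ≡ 3 (mod 4), so (3/331) = −(331/3).
Reduce top mod 3: now compute (1/3).
Reached (1/3) = 1. Collecting the sign flips along the way, the symbol is +1.

1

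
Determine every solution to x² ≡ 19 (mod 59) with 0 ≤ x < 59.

14, 45

Since 59 ≡ 3 (mod 4), a square root of 19 is 19^((59+1)/4) = 19^15 mod 59.
Repeated squaring: 19^2≡7, 19^4≡49, 19^8≡41 (mod 59).
19^15 = 19^(8+4+2+1) ≡ 45 (mod 59).
Check: 45² = 2025 ≡ 19 (mod 59). The two roots are 14 and 45.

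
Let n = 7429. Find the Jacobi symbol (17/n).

0

Reciprocity: 17 ≡ 1 and 7429 ≡ 1 (mod 4), so (17/7429) = +(7429/17).
Reduce top mod 17: now compute (0/17).
Top reduces to 0: gcd > 1, so the symbol is 0.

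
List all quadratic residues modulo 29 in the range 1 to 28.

1,4,5,6,7,9,13,16,20,22,23,24,25,28

Square k = 1,…,14 (k and 29−k give the same square):
1²=1, 2²=4, 3²=9, 4²=16, 5²=25, 6²≡7, 7²≡20, 8²≡6, 9²≡23, 10²≡13, 11²≡5, 12²≡28, 13²≡24, 14²≡22 (mod 29).
So the quadratic residues mod 29 are {1, 4, 5, 6, 7, 9, 13, 16, 20, 22, 23, 24, 25, 28}.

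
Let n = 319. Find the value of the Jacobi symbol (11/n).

0

Reciprocity: 11 ≡ 3 and 319 ≡ 3 (mod 4), so (11/319) = −(319/11).
Reduce top mod 11: now compute (0/11).
Top reduces to 0: gcd > 1, so the symbol is 0.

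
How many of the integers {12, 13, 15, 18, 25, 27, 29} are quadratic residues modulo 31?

(12/31) = -1 → non-residue.
(13/31) = -1 → non-residue.
(15/31) = -1 → non-residue.
(18/31) = +1 → QR.
(25/31) = +1 → QR.
(27/31) = -1 → non-residue.
(29/31) = -1 → non-residue.
Total quadratic residues among the 7: 2.

2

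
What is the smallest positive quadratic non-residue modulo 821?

2

(2/821) = −1, so 2 is the smallest positive non-residue mod 821.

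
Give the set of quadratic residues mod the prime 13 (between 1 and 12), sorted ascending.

1 3 4 9 10 12

Square k = 1,…,6 (k and 13−k give the same square):
1²=1, 2²=4, 3²=9, 4²≡3, 5²≡12, 6²≡10 (mod 13).
So the quadratic residues mod 13 are {1, 3, 4, 9, 10, 12}.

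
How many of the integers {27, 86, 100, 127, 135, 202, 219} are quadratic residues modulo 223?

(27/223) = -1 → non-residue.
(86/223) = +1 → QR.
(100/223) = +1 → QR.
(127/223) = +1 → QR.
(135/223) = +1 → QR.
(202/223) = +1 → QR.
(219/223) = -1 → non-residue.
Total quadratic residues among the 7: 5.

5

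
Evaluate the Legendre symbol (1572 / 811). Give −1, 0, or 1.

1

First reduce: 1572 ≡ 761 (mod 811).
Reciprocity: 761 ≡ 1 and 811 ≡ 3 (mod 4), so (761/811) = +(811/761).
Reduce top mod 761: now compute (50/761).
Pull out 2: since 761 ≡ 1 (mod 8), (2/761) = +1.
Reciprocity: 25 ≡ 1 and 761 ≡ 1 (mod 4), so (25/761) = +(761/25).
Reduce top mod 25: now compute (11/25).
Reciprocity: 11 ≡ 3 and 25 ≡ 1 (mod 4), so (11/25) = +(25/11).
Reduce top mod 11: now compute (3/11).
Reciprocity: 3 ≡ 3 and 11 ≡ 3 (mod 4), so (3/11) = −(11/3).
Reduce top mod 3: now compute (2/3).
Pull out 2: since 3 ≡ 3 (mod 8), (2/3) = -1.
Reached (1/3) = 1. Collecting the sign flips along the way, the symbol is +1.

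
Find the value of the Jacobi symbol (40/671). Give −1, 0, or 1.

1

Pull out 2^3: since 671 ≡ 7 (mod 8), (2/671) = +1, so (2/671)^3 = +1.
Reciprocity: 5 ≡ 1 and 671 ≡ 3 (mod 4), so (5/671) = +(671/5).
Reduce top mod 5: now compute (1/5).
Reached (1/5) = 1. Collecting the sign flips along the way, the symbol is +1.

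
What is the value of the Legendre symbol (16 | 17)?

Pull out 2^4: since 17 ≡ 1 (mod 8), (2/17) = +1, so (2/17)^4 = +1.
Reached (1/17) = 1. Collecting the sign flips along the way, the symbol is +1.

1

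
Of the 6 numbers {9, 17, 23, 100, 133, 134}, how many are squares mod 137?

4

(9/137) = +1 → QR.
(17/137) = +1 → QR.
(23/137) = -1 → non-residue.
(100/137) = +1 → QR.
(133/137) = +1 → QR.
(134/137) = -1 → non-residue.
Total quadratic residues among the 6: 4.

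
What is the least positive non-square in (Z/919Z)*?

(2/919) = +1, so 2 is a residue.
(3/919) = −1, so 3 is the smallest positive non-residue mod 919.

3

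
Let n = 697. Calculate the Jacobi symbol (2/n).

1

Pull out 2: since 697 ≡ 1 (mod 8), (2/697) = +1.
Reached (1/697) = 1. Collecting the sign flips along the way, the symbol is +1.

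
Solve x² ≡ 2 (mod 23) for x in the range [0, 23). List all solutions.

5, 18

Since 23 ≡ 3 (mod 4), a square root of 2 is 2^((23+1)/4) = 2^6 mod 23.
Repeated squaring: 2^2≡4, 2^4≡16 (mod 23).
2^6 = 2^(4+2) ≡ 18 (mod 23).
Check: 18² = 324 ≡ 2 (mod 23). The two roots are 5 and 18.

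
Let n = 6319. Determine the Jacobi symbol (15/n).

Reciprocity: 15 ≡ 3 and 6319 ≡ 3 (mod 4), so (15/6319) = −(6319/15).
Reduce top mod 15: now compute (4/15).
Pull out 2^2: since 15 ≡ 7 (mod 8), (2/15) = +1, so (2/15)^2 = +1.
Reached (1/15) = 1. Collecting the sign flips along the way, the symbol is -1.

-1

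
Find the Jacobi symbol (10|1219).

-1

Pull out 2: since 1219 ≡ 3 (mod 8), (2/1219) = -1.
Reciprocity: 5 ≡ 1 and 1219 ≡ 3 (mod 4), so (5/1219) = +(1219/5).
Reduce top mod 5: now compute (4/5).
Pull out 2^2: since 5 ≡ 5 (mod 8), (2/5) = -1, so (2/5)^2 = +1.
Reached (1/5) = 1. Collecting the sign flips along the way, the symbol is -1.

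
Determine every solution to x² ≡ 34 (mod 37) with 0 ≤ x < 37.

37 ≡ 1 (mod 4), so we find a root by search.
Trying successive values, 16² = 256 ≡ 34 (mod 37). The other root is 37 − 16 = 21.

16, 21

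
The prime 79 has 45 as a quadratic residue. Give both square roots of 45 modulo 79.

19, 60

Since 79 ≡ 3 (mod 4), a square root of 45 is 45^((79+1)/4) = 45^20 mod 79.
Repeated squaring: 45^2≡50, 45^4≡51, 45^8≡73, 45^16≡36 (mod 79).
45^20 = 45^(16+4) ≡ 19 (mod 79).
Check: 19² = 361 ≡ 45 (mod 79). The two roots are 19 and 60.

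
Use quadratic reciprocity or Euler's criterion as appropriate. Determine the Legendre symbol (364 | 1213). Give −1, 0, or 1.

Pull out 2^2: since 1213 ≡ 5 (mod 8), (2/1213) = -1, so (2/1213)^2 = +1.
Reciprocity: 91 ≡ 3 and 1213 ≡ 1 (mod 4), so (91/1213) = +(1213/91).
Reduce top mod 91: now compute (30/91).
Pull out 2: since 91 ≡ 3 (mod 8), (2/91) = -1.
Reciprocity: 15 ≡ 3 and 91 ≡ 3 (mod 4), so (15/91) = −(91/15).
Reduce top mod 15: now compute (1/15).
Reached (1/15) = 1. Collecting the sign flips along the way, the symbol is +1.

1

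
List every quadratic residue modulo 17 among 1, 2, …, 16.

Square k = 1,…,8 (k and 17−k give the same square):
1²=1, 2²=4, 3²=9, 4²=16, 5²≡8, 6²≡2, 7²≡15, 8²≡13 (mod 17).
So the quadratic residues mod 17 are {1, 2, 4, 8, 9, 13, 15, 16}.

1,2,4,8,9,13,15,16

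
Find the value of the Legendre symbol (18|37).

-1

Euler's criterion: (18/37) ≡ 18^18 (mod 37).
18^2 ≡ 28 (mod 37)
18^4 ≡ 7 (mod 37)
18^8 ≡ 12 (mod 37)
18^16 ≡ 33 (mod 37)
18^18 = 18^(16+2) ≡ 36 (mod 37).
Result is 36 ≡ −1, so (18/37) = −1.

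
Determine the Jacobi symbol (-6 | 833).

-1

First reduce: -6 ≡ 827 (mod 833).
Reciprocity: 827 ≡ 3 and 833 ≡ 1 (mod 4), so (827/833) = +(833/827).
Reduce top mod 827: now compute (6/827).
Pull out 2: since 827 ≡ 3 (mod 8), (2/827) = -1.
Reciprocity: 3 ≡ 3 and 827 ≡ 3 (mod 4), so (3/827) = −(827/3).
Reduce top mod 3: now compute (2/3).
Pull out 2: since 3 ≡ 3 (mod 8), (2/3) = -1.
Reached (1/3) = 1. Collecting the sign flips along the way, the symbol is -1.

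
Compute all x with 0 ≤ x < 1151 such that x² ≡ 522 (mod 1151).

491, 660

Since 1151 ≡ 3 (mod 4), a square root of 522 is 522^((1151+1)/4) = 522^288 mod 1151.
Repeated squaring: 522^2≡848, 522^4≡880, 522^8≡928, 522^16≡236, 522^32≡448, 522^64≡430, 522^128≡740, 522^256≡875 (mod 1151).
522^288 = 522^(256+32) ≡ 660 (mod 1151).
Check: 660² = 435600 ≡ 522 (mod 1151). The two roots are 491 and 660.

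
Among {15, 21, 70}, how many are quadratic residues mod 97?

1

(15/97) = -1 → non-residue.
(21/97) = -1 → non-residue.
(70/97) = +1 → QR.
Total quadratic residues among the 3: 1.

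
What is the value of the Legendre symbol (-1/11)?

-1

Euler's criterion: (-1/11) ≡ 10^5 (mod 11).
10^2 ≡ 1 (mod 11)
10^4 ≡ 1 (mod 11)
10^5 = 10^(4+1) ≡ 10 (mod 11).
Result is 10 ≡ −1, so (-1/11) = −1.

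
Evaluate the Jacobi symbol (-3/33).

0

First reduce: -3 ≡ 30 (mod 33).
Pull out 2: since 33 ≡ 1 (mod 8), (2/33) = +1.
Reciprocity: 15 ≡ 3 and 33 ≡ 1 (mod 4), so (15/33) = +(33/15).
Reduce top mod 15: now compute (3/15).
Reciprocity: 3 ≡ 3 and 15 ≡ 3 (mod 4), so (3/15) = −(15/3).
Reduce top mod 3: now compute (0/3).
Top reduces to 0: gcd > 1, so the symbol is 0.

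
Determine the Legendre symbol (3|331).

Euler's criterion: (3/331) ≡ 3^165 (mod 331).
3^2 ≡ 9 (mod 331)
3^4 ≡ 81 (mod 331)
3^8 ≡ 272 (mod 331)
3^16 ≡ 171 (mod 331)
3^32 ≡ 113 (mod 331)
3^64 ≡ 191 (mod 331)
3^128 ≡ 71 (mod 331)
3^165 = 3^(128+32+4+1) ≡ 330 (mod 331).
Result is 330 ≡ −1, so (3/331) = −1.

-1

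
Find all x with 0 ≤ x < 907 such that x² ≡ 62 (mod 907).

193, 714

Since 907 ≡ 3 (mod 4), a square root of 62 is 62^((907+1)/4) = 62^227 mod 907.
Repeated squaring: 62^2≡216, 62^4≡399, 62^8≡476, 62^16≡733, 62^32≡345, 62^64≡208, 62^128≡635 (mod 907).
62^227 = 62^(128+64+32+2+1) ≡ 714 (mod 907).
Check: 714² = 509796 ≡ 62 (mod 907). The two roots are 193 and 714.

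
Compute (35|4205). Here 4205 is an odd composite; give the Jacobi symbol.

Reciprocity: 35 ≡ 3 and 4205 ≡ 1 (mod 4), so (35/4205) = +(4205/35).
Reduce top mod 35: now compute (5/35).
Reciprocity: 5 ≡ 1 and 35 ≡ 3 (mod 4), so (5/35) = +(35/5).
Reduce top mod 5: now compute (0/5).
Top reduces to 0: gcd > 1, so the symbol is 0.

0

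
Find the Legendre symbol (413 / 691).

1

Reciprocity: 413 ≡ 1 and 691 ≡ 3 (mod 4), so (413/691) = +(691/413).
Reduce top mod 413: now compute (278/413).
Pull out 2: since 413 ≡ 5 (mod 8), (2/413) = -1.
Reciprocity: 139 ≡ 3 and 413 ≡ 1 (mod 4), so (139/413) = +(413/139).
Reduce top mod 139: now compute (135/139).
Reciprocity: 135 ≡ 3 and 139 ≡ 3 (mod 4), so (135/139) = −(139/135).
Reduce top mod 135: now compute (4/135).
Pull out 2^2: since 135 ≡ 7 (mod 8), (2/135) = +1, so (2/135)^2 = +1.
Reached (1/135) = 1. Collecting the sign flips along the way, the symbol is +1.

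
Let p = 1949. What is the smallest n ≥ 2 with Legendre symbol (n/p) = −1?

2

(2/1949) = −1, so 2 is the smallest positive non-residue mod 1949.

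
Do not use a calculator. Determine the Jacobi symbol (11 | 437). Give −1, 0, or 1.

Reciprocity: 11 ≡ 3 and 437 ≡ 1 (mod 4), so (11/437) = +(437/11).
Reduce top mod 11: now compute (8/11).
Pull out 2^3: since 11 ≡ 3 (mod 8), (2/11) = -1, so (2/11)^3 = -1.
Reached (1/11) = 1. Collecting the sign flips along the way, the symbol is -1.

-1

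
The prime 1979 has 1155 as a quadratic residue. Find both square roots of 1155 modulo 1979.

Since 1979 ≡ 3 (mod 4), a square root of 1155 is 1155^((1979+1)/4) = 1155^495 mod 1979.
Repeated squaring: 1155^2≡179, 1155^4≡377, 1155^8≡1620, 1155^16≡246, 1155^32≡1146, 1155^64≡1239, 1155^128≡1396, 1155^256≡1480 (mod 1979).
1155^495 = 1155^(256+128+64+32+8+4+2+1) ≡ 363 (mod 1979).
Check: 363² = 131769 ≡ 1155 (mod 1979). The two roots are 363 and 1616.

363, 1616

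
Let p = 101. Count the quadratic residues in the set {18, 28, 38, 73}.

0

(18/101) = -1 → non-residue.
(28/101) = -1 → non-residue.
(38/101) = -1 → non-residue.
(73/101) = -1 → non-residue.
Total quadratic residues among the 4: 0.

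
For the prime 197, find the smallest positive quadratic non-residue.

2

(2/197) = −1, so 2 is the smallest positive non-residue mod 197.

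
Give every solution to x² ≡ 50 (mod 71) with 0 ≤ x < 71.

11, 60

Since 71 ≡ 3 (mod 4), a square root of 50 is 50^((71+1)/4) = 50^18 mod 71.
Repeated squaring: 50^2≡15, 50^4≡12, 50^8≡2, 50^16≡4 (mod 71).
50^18 = 50^(16+2) ≡ 60 (mod 71).
Check: 60² = 3600 ≡ 50 (mod 71). The two roots are 11 and 60.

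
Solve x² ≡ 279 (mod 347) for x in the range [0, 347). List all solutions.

64, 283

Since 347 ≡ 3 (mod 4), a square root of 279 is 279^((347+1)/4) = 279^87 mod 347.
Repeated squaring: 279^2≡113, 279^4≡277, 279^8≡42, 279^16≡29, 279^32≡147, 279^64≡95 (mod 347).
279^87 = 279^(64+16+4+2+1) ≡ 64 (mod 347).
Check: 64² = 4096 ≡ 279 (mod 347). The two roots are 64 and 283.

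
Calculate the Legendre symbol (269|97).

First reduce: 269 ≡ 75 (mod 97).
Reciprocity: 75 ≡ 3 and 97 ≡ 1 (mod 4), so (75/97) = +(97/75).
Reduce top mod 75: now compute (22/75).
Pull out 2: since 75 ≡ 3 (mod 8), (2/75) = -1.
Reciprocity: 11 ≡ 3 and 75 ≡ 3 (mod 4), so (11/75) = −(75/11).
Reduce top mod 11: now compute (9/11).
Reciprocity: 9 ≡ 1 and 11 ≡ 3 (mod 4), so (9/11) = +(11/9).
Reduce top mod 9: now compute (2/9).
Pull out 2: since 9 ≡ 1 (mod 8), (2/9) = +1.
Reached (1/9) = 1. Collecting the sign flips along the way, the symbol is +1.

1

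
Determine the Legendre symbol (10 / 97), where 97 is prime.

Pull out 2: since 97 ≡ 1 (mod 8), (2/97) = +1.
Reciprocity: 5 ≡ 1 and 97 ≡ 1 (mod 4), so (5/97) = +(97/5).
Reduce top mod 5: now compute (2/5).
Pull out 2: since 5 ≡ 5 (mod 8), (2/5) = -1.
Reached (1/5) = 1. Collecting the sign flips along the way, the symbol is -1.

-1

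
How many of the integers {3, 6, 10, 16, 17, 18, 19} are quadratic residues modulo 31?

4

(3/31) = -1 → non-residue.
(6/31) = -1 → non-residue.
(10/31) = +1 → QR.
(16/31) = +1 → QR.
(17/31) = -1 → non-residue.
(18/31) = +1 → QR.
(19/31) = +1 → QR.
Total quadratic residues among the 7: 4.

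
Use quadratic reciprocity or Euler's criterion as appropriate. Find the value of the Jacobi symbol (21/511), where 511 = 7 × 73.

0

Reciprocity: 21 ≡ 1 and 511 ≡ 3 (mod 4), so (21/511) = +(511/21).
Reduce top mod 21: now compute (7/21).
Reciprocity: 7 ≡ 3 and 21 ≡ 1 (mod 4), so (7/21) = +(21/7).
Reduce top mod 7: now compute (0/7).
Top reduces to 0: gcd > 1, so the symbol is 0.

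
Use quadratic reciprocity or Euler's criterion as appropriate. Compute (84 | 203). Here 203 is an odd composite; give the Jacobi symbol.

Pull out 2^2: since 203 ≡ 3 (mod 8), (2/203) = -1, so (2/203)^2 = +1.
Reciprocity: 21 ≡ 1 and 203 ≡ 3 (mod 4), so (21/203) = +(203/21).
Reduce top mod 21: now compute (14/21).
Pull out 2: since 21 ≡ 5 (mod 8), (2/21) = -1.
Reciprocity: 7 ≡ 3 and 21 ≡ 1 (mod 4), so (7/21) = +(21/7).
Reduce top mod 7: now compute (0/7).
Top reduces to 0: gcd > 1, so the symbol is 0.

0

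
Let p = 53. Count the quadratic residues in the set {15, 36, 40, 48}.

(15/53) = +1 → QR.
(36/53) = +1 → QR.
(40/53) = +1 → QR.
(48/53) = -1 → non-residue.
Total quadratic residues among the 4: 3.

3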